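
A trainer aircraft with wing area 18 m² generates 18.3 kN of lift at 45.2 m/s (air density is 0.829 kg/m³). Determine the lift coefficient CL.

From L = ½ρv²S·CL, rearranging gives CL = 2L/(ρv²S).
CL = 2 × 18300 / (0.829 × 45.2² × 18) = 1.2

CL = 1.2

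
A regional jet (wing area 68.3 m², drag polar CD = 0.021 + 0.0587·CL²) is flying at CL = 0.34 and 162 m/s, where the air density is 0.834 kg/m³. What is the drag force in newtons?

D = 20800 N

CD = 0.021 + 0.0587 × 0.34² = 0.02779
D = ½ρv²S·CD = ½ × 0.834 × 162² × 68.3 × 0.02779 = 20800 N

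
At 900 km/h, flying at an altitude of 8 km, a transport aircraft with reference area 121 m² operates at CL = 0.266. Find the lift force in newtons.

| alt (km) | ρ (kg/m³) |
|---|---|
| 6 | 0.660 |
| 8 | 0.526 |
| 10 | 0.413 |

L = 5.29×10^5 N

At 8 km, from the table: ρ = 0.526 kg/m³.
Convert speed: v = 900 km/h ÷ 3.6 = 250 m/s.
L = ½ρv²S·CL = ½ × 0.526 × 250² × 121 × 0.266 = 5.29×10^5 N ≈ 529 kN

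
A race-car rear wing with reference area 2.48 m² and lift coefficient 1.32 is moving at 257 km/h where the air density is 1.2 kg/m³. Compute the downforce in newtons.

Convert speed: v = 257 km/h ÷ 3.6 = 71.39 m/s.
L = ½ρv²S·CL = ½ × 1.2 × 71.39² × 2.48 × 1.32 = 10000 N ≈ 10 kN

L = 10000 N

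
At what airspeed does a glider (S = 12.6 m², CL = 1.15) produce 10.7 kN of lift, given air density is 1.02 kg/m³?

v = 38.1 m/s

L = ½ρv²S·CL ⇒ v = √(2L/(ρ·S·CL))
v = √(2 × 10700 / (1.02 × 12.6 × 1.15)) = √1448 = 38.1 m/s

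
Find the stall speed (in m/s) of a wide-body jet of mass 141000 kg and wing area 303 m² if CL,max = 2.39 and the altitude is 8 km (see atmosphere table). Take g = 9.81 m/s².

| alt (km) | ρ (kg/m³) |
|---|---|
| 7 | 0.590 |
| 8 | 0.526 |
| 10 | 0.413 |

At 8 km, from the table: ρ = 0.526 kg/m³.
Weight W = mg = 141000 × 9.81 = 1.383×10^6 N.
From L = ½ρV²S·CL,max = W: V_stall = √(2W/(ρSCL,max)) = √(2·1.383×10^6/(0.526·303·2.39))
V_stall = √7263 = 85.2 m/s

V_stall = 85.2 m/s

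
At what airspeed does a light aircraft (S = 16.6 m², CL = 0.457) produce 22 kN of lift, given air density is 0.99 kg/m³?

v = 76.5 m/s

L = ½ρv²S·CL ⇒ v = √(2L/(ρ·S·CL))
v = √(2 × 22000 / (0.99 × 16.6 × 0.457)) = √5859 = 76.5 m/s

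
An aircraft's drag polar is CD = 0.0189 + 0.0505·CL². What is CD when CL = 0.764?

CD = 0.0484

CD = 0.0189 + 0.0505 × 0.764² = 0.0189 + 0.02948 = 0.0484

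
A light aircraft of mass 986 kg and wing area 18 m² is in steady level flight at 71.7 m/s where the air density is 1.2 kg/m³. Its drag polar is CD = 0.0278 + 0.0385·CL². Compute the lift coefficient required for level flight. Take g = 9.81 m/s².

In steady level flight, lift balances weight: W = mg = 986 × 9.81 = 9672.7 N.
Dynamic pressure q = 0.5 × 1.2 × 71.7² = 3085 Pa.
Required CL = L/(qS) = 9672.7/(3085·18) = 0.1742.

CL = 0.174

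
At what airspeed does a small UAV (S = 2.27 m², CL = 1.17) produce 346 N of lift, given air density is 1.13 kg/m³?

v = 15.2 m/s

L = ½ρv²S·CL ⇒ v = √(2L/(ρ·S·CL))
v = √(2 × 346 / (1.13 × 2.27 × 1.17)) = √230.6 = 15.2 m/s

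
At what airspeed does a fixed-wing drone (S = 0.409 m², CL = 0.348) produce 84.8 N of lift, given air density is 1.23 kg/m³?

L = ½ρv²S·CL ⇒ v = √(2L/(ρ·S·CL))
v = √(2 × 84.8 / (1.23 × 0.409 × 0.348)) = √968.8 = 31.1 m/s

v = 31.1 m/s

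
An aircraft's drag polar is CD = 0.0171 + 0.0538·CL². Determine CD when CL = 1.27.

CD = 0.104

CD = 0.0171 + 0.0538 × 1.27² = 0.0171 + 0.08677 = 0.104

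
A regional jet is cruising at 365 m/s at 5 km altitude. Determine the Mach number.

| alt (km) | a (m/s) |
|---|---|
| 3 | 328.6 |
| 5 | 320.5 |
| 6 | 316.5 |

M = 1.14

At 5 km, from the table: a = 320.5 m/s.
M = v/a = 365 / 320.5 = 1.14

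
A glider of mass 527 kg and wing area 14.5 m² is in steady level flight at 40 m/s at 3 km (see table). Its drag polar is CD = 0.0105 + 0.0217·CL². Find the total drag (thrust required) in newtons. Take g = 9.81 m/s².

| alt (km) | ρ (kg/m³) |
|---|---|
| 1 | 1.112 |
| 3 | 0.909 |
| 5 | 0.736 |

At 3 km, from the table: ρ = 0.909 kg/m³.
Weight W = mg = 527 × 9.81 = 5169.9 N; in level flight L = W.
q = ½ρv² = ½ × 0.909 × 40² = 727.2 Pa.
Required CL = L/(qS) = 5169.9/(727.2·14.5) = 0.4903.
CD = 0.0105 + 0.0217 × 0.4903² = 0.01572.
D = q·S·CD = 727.2 × 14.5 × 0.01572 = 165.7 N

D = 166 N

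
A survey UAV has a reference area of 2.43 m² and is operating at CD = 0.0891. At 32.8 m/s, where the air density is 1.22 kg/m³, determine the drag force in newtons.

D = ½ρv²S·CD = ½ × 1.22 × 32.8² × 2.43 × 0.0891 = 142 N

D = 142 N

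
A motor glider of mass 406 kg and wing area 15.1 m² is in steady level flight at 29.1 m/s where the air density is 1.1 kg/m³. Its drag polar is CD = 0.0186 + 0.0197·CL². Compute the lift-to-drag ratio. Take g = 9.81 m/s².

Weight W = mg = 406 × 9.81 = 3982.9 N; in level flight L = W.
Dynamic pressure q = 0.5 × 1.1 × 29.1² = 465.7 Pa.
CL = W/(q·S) = 3982.9 / (465.7 × 15.1) = 0.5663.
CD = 0.0186 + 0.0197 × 0.5663² = 0.02492.
L/D = CL/CD = 0.5663 / 0.02492 = 22.7

L/D = 22.7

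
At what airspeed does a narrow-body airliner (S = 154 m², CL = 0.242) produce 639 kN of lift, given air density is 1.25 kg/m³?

L = ½ρv²S·CL ⇒ v = √(2L/(ρ·S·CL))
v = √(2 × 6.39×10^5 / (1.25 × 154 × 0.242)) = √27430 = 166 m/s

v = 166 m/s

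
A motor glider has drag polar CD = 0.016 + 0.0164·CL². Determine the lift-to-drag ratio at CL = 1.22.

L/D = 30.2

CD = 0.016 + 0.0164 × 1.22² = 0.04041
L/D = CL/CD = 1.22 / 0.04041 = 30.2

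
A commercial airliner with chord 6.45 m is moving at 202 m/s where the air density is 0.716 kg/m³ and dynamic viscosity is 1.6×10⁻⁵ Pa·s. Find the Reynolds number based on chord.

Re = ρ·v·c/μ = 0.716 × 202 × 6.45 / (1.6×10⁻⁵) = 5.83×10^7

Re = 5.83×10^7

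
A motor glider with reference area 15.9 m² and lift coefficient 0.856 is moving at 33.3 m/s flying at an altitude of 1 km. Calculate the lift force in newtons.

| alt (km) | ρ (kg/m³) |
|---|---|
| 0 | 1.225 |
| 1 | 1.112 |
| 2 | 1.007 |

At 1 km, from the table: ρ = 1.112 kg/m³.
Dynamic pressure q = ½ρv² = ½ × 1.112 × 33.3² = 616.5 Pa.
L = q·S·CL = 616.5 × 15.9 × 0.856 = 8390 N ≈ 8.39 kN

L = 8390 N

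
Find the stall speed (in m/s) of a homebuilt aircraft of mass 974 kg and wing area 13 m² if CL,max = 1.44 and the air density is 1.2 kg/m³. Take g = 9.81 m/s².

V_stall = 29.2 m/s

Stall occurs when L = W at CL,max. W = mg = 974 × 9.81 = 9555 N.
From L = ½ρV²S·CL,max = W: V_stall = √(2W/(ρSCL,max)) = √(2·9555/(1.2·13·1.44))
V_stall = √850.7 = 29.2 m/s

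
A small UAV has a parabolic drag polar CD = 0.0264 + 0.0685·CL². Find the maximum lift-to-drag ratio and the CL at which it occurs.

For CD = CD0 + K·CL², (L/D)max occurs at CL* = √(CD0/K) and equals 1/(2√(K·CD0)).
(L/D)max = 1/(2√(0.0685 × 0.0264)) = 1/(2 × 0.04253) = 11.8
CL* = √(0.0264/0.0685) = 0.621

(L/D)max = 11.8, at CL = 0.621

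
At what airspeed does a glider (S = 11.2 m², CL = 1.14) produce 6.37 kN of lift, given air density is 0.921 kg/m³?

v = 32.9 m/s

L = ½ρv²S·CL ⇒ v = √(2L/(ρ·S·CL))
v = √(2 × 6370 / (0.921 × 11.2 × 1.14)) = √1083 = 32.9 m/s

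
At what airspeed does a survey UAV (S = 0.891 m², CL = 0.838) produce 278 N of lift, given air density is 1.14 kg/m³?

v = 25.6 m/s

L = ½ρv²S·CL ⇒ v = √(2L/(ρ·S·CL))
v = √(2 × 278 / (1.14 × 0.891 × 0.838)) = √653.2 = 25.6 m/s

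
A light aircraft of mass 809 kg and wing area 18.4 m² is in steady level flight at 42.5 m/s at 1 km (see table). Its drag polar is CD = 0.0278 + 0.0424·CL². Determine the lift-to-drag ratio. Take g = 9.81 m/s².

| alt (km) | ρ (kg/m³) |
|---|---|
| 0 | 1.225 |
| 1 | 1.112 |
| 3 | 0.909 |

L/D = 12.1

At 1 km, from the table: ρ = 1.112 kg/m³.
In steady level flight, lift balances weight: W = mg = 809 × 9.81 = 7936.3 N.
Dynamic pressure q = 0.5 × 1.112 × 42.5² = 1004 Pa.
CL = W/(q·S) = 7936.3 / (1004 × 18.4) = 0.4295.
CD = 0.0278 + 0.0424 × 0.4295² = 0.03562.
L/D = CL/CD = 0.4295 / 0.03562 = 12.1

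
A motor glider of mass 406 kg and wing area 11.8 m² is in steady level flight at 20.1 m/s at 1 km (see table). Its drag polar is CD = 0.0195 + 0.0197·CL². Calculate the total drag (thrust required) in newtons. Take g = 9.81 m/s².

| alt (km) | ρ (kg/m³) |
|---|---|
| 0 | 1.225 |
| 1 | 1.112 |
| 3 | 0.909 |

At 1 km, from the table: ρ = 1.112 kg/m³.
Level flight ⇒ L = W = m·g = 406 × 9.81 = 3982.9 N.
q = ½ρv² = ½ × 1.112 × 20.1² = 224.6 Pa.
CL = 2W/(ρv²S) = 2×3982.9/(1.112×20.1²×11.8) = 1.503.
CD = 0.0195 + 0.0197 × 1.503² = 0.06398.
D = q·S·CD = 224.6 × 11.8 × 0.06398 = 169.6 N

D = 170 N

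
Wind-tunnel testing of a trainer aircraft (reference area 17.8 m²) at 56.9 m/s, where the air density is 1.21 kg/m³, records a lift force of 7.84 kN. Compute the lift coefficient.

From L = ½ρv²S·CL, rearranging gives CL = 2L/(ρv²S).
CL = 2 × 7840 / (1.21 × 56.9² × 17.8) = 0.225

CL = 0.225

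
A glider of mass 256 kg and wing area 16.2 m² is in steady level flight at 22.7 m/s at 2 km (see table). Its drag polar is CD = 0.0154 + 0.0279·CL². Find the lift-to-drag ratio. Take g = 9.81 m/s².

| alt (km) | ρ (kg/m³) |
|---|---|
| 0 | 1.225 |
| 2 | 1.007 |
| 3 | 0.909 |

At 2 km, from the table: ρ = 1.007 kg/m³.
Level flight ⇒ L = W = m·g = 256 × 9.81 = 2511.4 N.
Dynamic pressure q = 0.5 × 1.007 × 22.7² = 259.4 Pa.
CL = W/(q·S) = 2511.4 / (259.4 × 16.2) = 0.5975.
CD = 0.0154 + 0.0279 × 0.5975² = 0.02536.
L/D = CL/CD = 0.5975 / 0.02536 = 23.6

L/D = 23.6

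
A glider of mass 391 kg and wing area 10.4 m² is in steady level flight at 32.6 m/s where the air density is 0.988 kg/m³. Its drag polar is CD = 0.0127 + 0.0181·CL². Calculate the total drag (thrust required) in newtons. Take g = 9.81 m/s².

Level flight ⇒ L = W = m·g = 391 × 9.81 = 3835.7 N.
Dynamic pressure q = 0.5 × 0.988 × 32.6² = 525 Pa.
CL = W/(q·S) = 3835.7 / (525 × 10.4) = 0.7025.
CD = 0.0127 + 0.0181 × 0.7025² = 0.02163.
D = q·S·CD = 525 × 10.4 × 0.02163 = 118.1 N

D = 118 N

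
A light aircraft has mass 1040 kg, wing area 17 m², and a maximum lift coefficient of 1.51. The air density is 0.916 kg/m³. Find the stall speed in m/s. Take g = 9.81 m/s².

At stall, lift equals weight: L = W = m·g = 1040 × 9.81 = 10200 N.
From L = ½ρV²S·CL,max = W: V_stall = √(2W/(ρSCL,max)) = √(2·10200/(0.916·17·1.51))
V_stall = √867.8 = 29.5 m/s

V_stall = 29.5 m/s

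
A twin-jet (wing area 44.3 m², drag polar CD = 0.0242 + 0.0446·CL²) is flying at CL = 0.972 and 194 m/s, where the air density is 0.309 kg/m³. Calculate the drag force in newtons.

CD = 0.0242 + 0.0446 × 0.972² = 0.06634
D = ½ρv²S·CD = ½ × 0.309 × 194² × 44.3 × 0.06634 = 17100 N

D = 17100 N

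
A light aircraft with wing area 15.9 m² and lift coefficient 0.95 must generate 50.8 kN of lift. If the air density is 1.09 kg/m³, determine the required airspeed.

v = 78.6 m/s

L = ½ρv²S·CL ⇒ v = √(2L/(ρ·S·CL))
v = √(2 × 50800 / (1.09 × 15.9 × 0.95)) = √6171 = 78.6 m/s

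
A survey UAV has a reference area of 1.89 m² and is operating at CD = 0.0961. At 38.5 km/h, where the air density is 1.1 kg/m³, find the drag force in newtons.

Convert speed: v = 38.5 km/h ÷ 3.6 = 10.69 m/s.
Dynamic pressure q = ½ρv² = ½ × 1.1 × 10.69² = 62.9 Pa.
D = q·S·CD = 62.9 × 1.89 × 0.0961 = 11.4 N

D = 11.4 N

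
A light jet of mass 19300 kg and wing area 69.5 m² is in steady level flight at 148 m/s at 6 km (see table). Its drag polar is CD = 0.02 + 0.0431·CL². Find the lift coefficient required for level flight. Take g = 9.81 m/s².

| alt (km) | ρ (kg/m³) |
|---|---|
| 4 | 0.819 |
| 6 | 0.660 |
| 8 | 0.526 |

CL = 0.377

At 6 km, from the table: ρ = 0.660 kg/m³.
Level flight ⇒ L = W = m·g = 19300 × 9.81 = 1.8933×10^5 N.
q = ½ρv² = ½ × 0.66 × 148² = 7228 Pa.
CL = W/(q·S) = 1.8933×10^5 / (7228 × 69.5) = 0.3769.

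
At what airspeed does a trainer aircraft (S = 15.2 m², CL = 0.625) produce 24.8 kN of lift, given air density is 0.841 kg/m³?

v = 78.8 m/s

L = ½ρv²S·CL ⇒ v = √(2L/(ρ·S·CL))
v = √(2 × 24800 / (0.841 × 15.2 × 0.625)) = √6208 = 78.8 m/s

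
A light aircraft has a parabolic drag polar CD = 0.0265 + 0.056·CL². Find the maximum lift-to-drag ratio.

(L/D)max = 13

For CD = CD0 + K·CL², (L/D)max occurs at CL* = √(CD0/K) and equals 1/(2√(K·CD0)).
(L/D)max = 1/(2√(0.056 × 0.0265)) = 1/(2 × 0.03852) = 13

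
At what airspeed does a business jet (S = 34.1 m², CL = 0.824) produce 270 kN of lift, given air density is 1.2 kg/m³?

L = ½ρv²S·CL ⇒ v = √(2L/(ρ·S·CL))
v = √(2 × 2.7×10^5 / (1.2 × 34.1 × 0.824)) = √16020 = 127 m/s

v = 127 m/s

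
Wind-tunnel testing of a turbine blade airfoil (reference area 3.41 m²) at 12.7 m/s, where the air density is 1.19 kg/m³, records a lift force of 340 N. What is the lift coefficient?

CL = 1.04

From L = ½ρv²S·CL, rearranging gives CL = 2L/(ρv²S).
CL = 2 × 340 / (1.19 × 12.7² × 3.41) = 1.04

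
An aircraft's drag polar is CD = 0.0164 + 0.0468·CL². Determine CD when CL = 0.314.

CD = 0.0164 + 0.0468 × 0.314² = 0.0164 + 0.004614 = 0.021

CD = 0.021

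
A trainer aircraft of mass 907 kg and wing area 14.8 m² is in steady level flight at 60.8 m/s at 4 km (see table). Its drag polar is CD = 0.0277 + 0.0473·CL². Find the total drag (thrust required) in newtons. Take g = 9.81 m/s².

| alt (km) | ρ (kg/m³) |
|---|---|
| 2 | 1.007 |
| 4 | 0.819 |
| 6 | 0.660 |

At 4 km, from the table: ρ = 0.819 kg/m³.
Level flight ⇒ L = W = m·g = 907 × 9.81 = 8897.7 N.
q = ½ρv² = ½ × 0.819 × 60.8² = 1514 Pa.
Required CL = L/(qS) = 8897.7/(1514·14.8) = 0.3971.
CD = 0.0277 + 0.0473 × 0.3971² = 0.03516.
D = q·S·CD = 1514 × 14.8 × 0.03516 = 787.7 N

D = 788 N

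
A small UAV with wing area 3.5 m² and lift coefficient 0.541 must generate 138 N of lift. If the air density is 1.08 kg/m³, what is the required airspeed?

v = 11.6 m/s

L = ½ρv²S·CL ⇒ v = √(2L/(ρ·S·CL))
v = √(2 × 138 / (1.08 × 3.5 × 0.541)) = √135 = 11.6 m/s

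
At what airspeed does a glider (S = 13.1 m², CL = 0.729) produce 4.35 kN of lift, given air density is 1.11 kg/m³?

v = 28.6 m/s

L = ½ρv²S·CL ⇒ v = √(2L/(ρ·S·CL))
v = √(2 × 4350 / (1.11 × 13.1 × 0.729)) = √820.7 = 28.6 m/s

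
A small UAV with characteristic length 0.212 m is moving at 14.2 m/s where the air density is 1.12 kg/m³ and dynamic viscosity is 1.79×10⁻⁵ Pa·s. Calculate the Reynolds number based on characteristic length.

Re = 1.88×10^5

Re = ρ·v·c/μ = 1.12 × 14.2 × 0.212 / (1.79×10⁻⁵) = 1.88×10^5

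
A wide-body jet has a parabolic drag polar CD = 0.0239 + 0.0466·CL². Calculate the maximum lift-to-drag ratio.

(L/D)max = 15

For CD = CD0 + K·CL², (L/D)max occurs at CL* = √(CD0/K) and equals 1/(2√(K·CD0)).
(L/D)max = 1/(2√(0.0466 × 0.0239)) = 1/(2 × 0.03337) = 15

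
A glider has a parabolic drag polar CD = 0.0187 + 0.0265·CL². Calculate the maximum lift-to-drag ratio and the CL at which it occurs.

(L/D)max = 22.5, at CL = 0.84

For CD = CD0 + K·CL², (L/D)max occurs at CL* = √(CD0/K) and equals 1/(2√(K·CD0)).
(L/D)max = 1/(2√(0.0265 × 0.0187)) = 1/(2 × 0.02226) = 22.5
CL* = √(0.0187/0.0265) = 0.84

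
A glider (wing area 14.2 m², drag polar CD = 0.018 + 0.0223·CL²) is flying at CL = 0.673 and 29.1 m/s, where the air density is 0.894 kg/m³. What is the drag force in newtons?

D = 151 N

CD = 0.018 + 0.0223 × 0.673² = 0.0281
D = ½ρv²S·CD = ½ × 0.894 × 29.1² × 14.2 × 0.0281 = 151 N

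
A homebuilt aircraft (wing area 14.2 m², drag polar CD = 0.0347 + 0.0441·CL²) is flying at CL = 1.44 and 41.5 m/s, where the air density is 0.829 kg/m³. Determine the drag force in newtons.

CD = 0.0347 + 0.0441 × 1.44² = 0.1261
D = ½ρv²S·CD = ½ × 0.829 × 41.5² × 14.2 × 0.1261 = 1280 N

D = 1280 N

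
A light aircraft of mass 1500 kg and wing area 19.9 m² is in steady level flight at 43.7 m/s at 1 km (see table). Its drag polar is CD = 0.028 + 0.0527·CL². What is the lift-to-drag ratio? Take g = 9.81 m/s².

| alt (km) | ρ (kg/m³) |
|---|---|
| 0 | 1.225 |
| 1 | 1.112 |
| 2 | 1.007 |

L/D = 13

At 1 km, from the table: ρ = 1.112 kg/m³.
In steady level flight, lift balances weight: W = mg = 1500 × 9.81 = 14715 N.
Dynamic pressure q = 0.5 × 1.112 × 43.7² = 1062 Pa.
Required CL = L/(qS) = 14715/(1062·19.9) = 0.6964.
CD = 0.028 + 0.0527 × 0.6964² = 0.05356.
L/D = CL/CD = 0.6964 / 0.05356 = 13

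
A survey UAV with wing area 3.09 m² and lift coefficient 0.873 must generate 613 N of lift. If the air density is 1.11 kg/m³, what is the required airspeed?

v = 20.2 m/s

L = ½ρv²S·CL ⇒ v = √(2L/(ρ·S·CL))
v = √(2 × 613 / (1.11 × 3.09 × 0.873)) = √409.4 = 20.2 m/s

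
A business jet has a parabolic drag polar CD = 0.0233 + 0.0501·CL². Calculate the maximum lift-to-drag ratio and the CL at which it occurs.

For CD = CD0 + K·CL², (L/D)max occurs at CL* = √(CD0/K) and equals 1/(2√(K·CD0)).
(L/D)max = 1/(2√(0.0501 × 0.0233)) = 1/(2 × 0.03417) = 14.6
CL* = √(0.0233/0.0501) = 0.682

(L/D)max = 14.6, at CL = 0.682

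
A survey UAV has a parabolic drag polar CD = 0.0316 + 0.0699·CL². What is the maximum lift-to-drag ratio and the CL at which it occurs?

(L/D)max = 10.6, at CL = 0.672

For CD = CD0 + K·CL², (L/D)max occurs at CL* = √(CD0/K) and equals 1/(2√(K·CD0)).
(L/D)max = 1/(2√(0.0699 × 0.0316)) = 1/(2 × 0.047) = 10.6
CL* = √(0.0316/0.0699) = 0.672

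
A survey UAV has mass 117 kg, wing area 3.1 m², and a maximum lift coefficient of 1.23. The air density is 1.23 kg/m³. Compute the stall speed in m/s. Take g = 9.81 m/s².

Stall occurs when L = W at CL,max. W = mg = 117 × 9.81 = 1148 N.
From L = ½ρV²S·CL,max = W: V_stall = √(2W/(ρSCL,max)) = √(2·1148/(1.23·3.1·1.23))
V_stall = √489.5 = 22.1 m/s

V_stall = 22.1 m/s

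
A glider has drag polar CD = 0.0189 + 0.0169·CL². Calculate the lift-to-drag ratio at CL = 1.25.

CD = 0.0189 + 0.0169 × 1.25² = 0.04531
L/D = CL/CD = 1.25 / 0.04531 = 27.6

L/D = 27.6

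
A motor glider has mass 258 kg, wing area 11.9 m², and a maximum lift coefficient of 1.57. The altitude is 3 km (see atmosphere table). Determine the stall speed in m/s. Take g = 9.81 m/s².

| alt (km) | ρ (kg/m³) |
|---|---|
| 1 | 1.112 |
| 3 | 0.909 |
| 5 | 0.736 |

At 3 km, from the table: ρ = 0.909 kg/m³.
At stall, lift equals weight: L = W = m·g = 258 × 9.81 = 2531 N.
V_stall = √(2W/(ρ·S·CL,max)) = √(2 × 2531 / (0.909 × 11.9 × 1.57))
V_stall = √298.1 = 17.3 m/s

V_stall = 17.3 m/s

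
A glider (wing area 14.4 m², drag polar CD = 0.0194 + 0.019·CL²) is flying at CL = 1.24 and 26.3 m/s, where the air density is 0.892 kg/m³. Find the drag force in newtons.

D = 216 N

CD = 0.0194 + 0.019 × 1.24² = 0.04861
D = ½ρv²S·CD = ½ × 0.892 × 26.3² × 14.4 × 0.04861 = 216 N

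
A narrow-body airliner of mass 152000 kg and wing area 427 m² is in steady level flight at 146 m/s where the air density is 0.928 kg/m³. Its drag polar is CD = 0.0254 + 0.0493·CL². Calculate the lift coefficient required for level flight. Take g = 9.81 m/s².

Level flight ⇒ L = W = m·g = 152000 × 9.81 = 1.4911×10^6 N.
Dynamic pressure q = 0.5 × 0.928 × 146² = 9891 Pa.
CL = 2W/(ρv²S) = 2×1.4911×10^6/(0.928×146²×427) = 0.3531.

CL = 0.353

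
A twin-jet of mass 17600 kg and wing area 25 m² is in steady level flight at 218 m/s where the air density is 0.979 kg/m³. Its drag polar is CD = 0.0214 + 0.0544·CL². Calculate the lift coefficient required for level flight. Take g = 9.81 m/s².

CL = 0.297

In steady level flight, lift balances weight: W = mg = 17600 × 9.81 = 1.7266×10^5 N.
Dynamic pressure q = 0.5 × 0.979 × 218² = 23260 Pa.
CL = W/(q·S) = 1.7266×10^5 / (23260 × 25) = 0.2969.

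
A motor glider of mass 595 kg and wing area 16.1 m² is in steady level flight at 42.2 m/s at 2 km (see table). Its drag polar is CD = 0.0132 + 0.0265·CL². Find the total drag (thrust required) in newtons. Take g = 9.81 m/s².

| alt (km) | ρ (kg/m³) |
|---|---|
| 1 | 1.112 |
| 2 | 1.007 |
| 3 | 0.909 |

D = 253 N

At 2 km, from the table: ρ = 1.007 kg/m³.
In steady level flight, lift balances weight: W = mg = 595 × 9.81 = 5837 N.
Dynamic pressure q = 0.5 × 1.007 × 42.2² = 896.7 Pa.
Required CL = L/(qS) = 5837/(896.7·16.1) = 0.4043.
CD = 0.0132 + 0.0265 × 0.4043² = 0.01753.
D = q·S·CD = 896.7 × 16.1 × 0.01753 = 253.1 N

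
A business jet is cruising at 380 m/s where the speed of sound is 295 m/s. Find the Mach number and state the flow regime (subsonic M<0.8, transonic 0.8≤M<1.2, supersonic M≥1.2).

M = v/a = 380 / 295 = 1.29
M = 1.29 → supersonic.

M = 1.29 (supersonic)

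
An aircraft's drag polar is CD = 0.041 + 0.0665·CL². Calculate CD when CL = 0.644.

CD = 0.041 + 0.0665 × 0.644² = 0.041 + 0.02758 = 0.0686

CD = 0.0686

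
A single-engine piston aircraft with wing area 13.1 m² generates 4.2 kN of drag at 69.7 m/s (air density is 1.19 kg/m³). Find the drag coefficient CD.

CD = 0.111

From D = ½ρv²S·CD, rearranging gives CD = 2D/(ρv²S).
CD = 2 × 4200 / (1.19 × 69.7² × 13.1) = 0.111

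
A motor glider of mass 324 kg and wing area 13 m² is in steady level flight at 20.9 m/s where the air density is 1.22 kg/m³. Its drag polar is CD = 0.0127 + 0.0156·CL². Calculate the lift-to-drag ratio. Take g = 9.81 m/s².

In steady level flight, lift balances weight: W = mg = 324 × 9.81 = 3178.4 N.
Dynamic pressure q = 0.5 × 1.22 × 20.9² = 266.5 Pa.
CL = 2W/(ρv²S) = 2×3178.4/(1.22×20.9²×13) = 0.9176.
CD = 0.0127 + 0.0156 × 0.9176² = 0.02583.
L/D = CL/CD = 0.9176 / 0.02583 = 35.5

L/D = 35.5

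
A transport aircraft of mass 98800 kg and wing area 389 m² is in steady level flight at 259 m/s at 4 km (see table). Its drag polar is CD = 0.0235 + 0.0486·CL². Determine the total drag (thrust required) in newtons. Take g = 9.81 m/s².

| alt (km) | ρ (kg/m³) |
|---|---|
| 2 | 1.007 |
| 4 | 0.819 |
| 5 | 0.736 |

D = 2.55×10^5 N

At 4 km, from the table: ρ = 0.819 kg/m³.
Weight W = mg = 98800 × 9.81 = 9.6923×10^5 N; in level flight L = W.
Dynamic pressure q = 0.5 × 0.819 × 259² = 27470 Pa.
CL = 2W/(ρv²S) = 2×9.6923×10^5/(0.819×259²×389) = 0.0907.
CD = 0.0235 + 0.0486 × 0.0907² = 0.0239.
D = q·S·CD = 27470 × 389 × 0.0239 = 2.554×10^5 N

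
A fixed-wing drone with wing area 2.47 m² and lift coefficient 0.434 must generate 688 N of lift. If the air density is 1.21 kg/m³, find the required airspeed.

v = 32.6 m/s

L = ½ρv²S·CL ⇒ v = √(2L/(ρ·S·CL))
v = √(2 × 688 / (1.21 × 2.47 × 0.434)) = √1061 = 32.6 m/s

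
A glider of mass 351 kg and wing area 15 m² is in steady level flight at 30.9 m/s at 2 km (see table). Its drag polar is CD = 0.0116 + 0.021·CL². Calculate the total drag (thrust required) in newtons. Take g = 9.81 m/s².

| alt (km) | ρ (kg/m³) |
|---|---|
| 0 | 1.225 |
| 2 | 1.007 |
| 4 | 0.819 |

At 2 km, from the table: ρ = 1.007 kg/m³.
Weight W = mg = 351 × 9.81 = 3443.3 N; in level flight L = W.
Dynamic pressure q = 0.5 × 1.007 × 30.9² = 480.7 Pa.
CL = W/(q·S) = 3443.3 / (480.7 × 15) = 0.4775.
CD = 0.0116 + 0.021 × 0.4775² = 0.01639.
D = q·S·CD = 480.7 × 15 × 0.01639 = 118.2 N

D = 118 N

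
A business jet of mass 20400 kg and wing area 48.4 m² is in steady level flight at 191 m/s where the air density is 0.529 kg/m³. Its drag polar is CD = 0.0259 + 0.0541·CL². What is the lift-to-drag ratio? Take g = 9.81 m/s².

Level flight ⇒ L = W = m·g = 20400 × 9.81 = 2.0012×10^5 N.
q = ½ρv² = ½ × 0.529 × 191² = 9649 Pa.
CL = W/(q·S) = 2.0012×10^5 / (9649 × 48.4) = 0.4285.
CD = 0.0259 + 0.0541 × 0.4285² = 0.03583.
L/D = CL/CD = 0.4285 / 0.03583 = 12

L/D = 12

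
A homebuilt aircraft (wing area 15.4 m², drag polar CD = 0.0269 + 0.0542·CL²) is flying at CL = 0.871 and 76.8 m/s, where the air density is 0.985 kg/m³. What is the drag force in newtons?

D = 3040 N

CD = 0.0269 + 0.0542 × 0.871² = 0.06802
D = ½ρv²S·CD = ½ × 0.985 × 76.8² × 15.4 × 0.06802 = 3040 N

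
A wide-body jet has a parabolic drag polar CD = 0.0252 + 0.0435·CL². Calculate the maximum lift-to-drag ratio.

(L/D)max = 15.1

For CD = CD0 + K·CL², (L/D)max occurs at CL* = √(CD0/K) and equals 1/(2√(K·CD0)).
(L/D)max = 1/(2√(0.0435 × 0.0252)) = 1/(2 × 0.03311) = 15.1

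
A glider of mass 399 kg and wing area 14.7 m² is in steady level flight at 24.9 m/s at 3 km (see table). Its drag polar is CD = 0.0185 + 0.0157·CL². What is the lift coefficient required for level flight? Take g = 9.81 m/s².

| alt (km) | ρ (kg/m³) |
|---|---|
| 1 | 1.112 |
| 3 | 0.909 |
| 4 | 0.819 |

CL = 0.945

At 3 km, from the table: ρ = 0.909 kg/m³.
In steady level flight, lift balances weight: W = mg = 399 × 9.81 = 3914.2 N.
q = ½ρv² = ½ × 0.909 × 24.9² = 281.8 Pa.
CL = W/(q·S) = 3914.2 / (281.8 × 14.7) = 0.9449.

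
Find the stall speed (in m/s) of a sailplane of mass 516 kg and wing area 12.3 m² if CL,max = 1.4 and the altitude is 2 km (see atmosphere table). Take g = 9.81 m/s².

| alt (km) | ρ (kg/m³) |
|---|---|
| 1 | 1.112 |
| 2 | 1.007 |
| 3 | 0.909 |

At 2 km, from the table: ρ = 1.007 kg/m³.
At stall, lift equals weight: L = W = m·g = 516 × 9.81 = 5062 N.
From L = ½ρV²S·CL,max = W: V_stall = √(2W/(ρSCL,max)) = √(2·5062/(1.007·12.3·1.4))
V_stall = √583.8 = 24.2 m/s

V_stall = 24.2 m/s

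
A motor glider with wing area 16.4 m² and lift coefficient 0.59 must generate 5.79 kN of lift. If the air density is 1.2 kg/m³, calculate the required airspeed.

v = 31.6 m/s

L = ½ρv²S·CL ⇒ v = √(2L/(ρ·S·CL))
v = √(2 × 5790 / (1.2 × 16.4 × 0.59)) = √997.3 = 31.6 m/s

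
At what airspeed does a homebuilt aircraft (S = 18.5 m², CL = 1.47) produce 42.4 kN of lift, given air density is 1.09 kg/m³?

v = 53.5 m/s

L = ½ρv²S·CL ⇒ v = √(2L/(ρ·S·CL))
v = √(2 × 42400 / (1.09 × 18.5 × 1.47)) = √2861 = 53.5 m/s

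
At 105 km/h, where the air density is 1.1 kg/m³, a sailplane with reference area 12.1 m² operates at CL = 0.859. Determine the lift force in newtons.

L = 4860 N

Convert speed: v = 105 km/h ÷ 3.6 = 29.17 m/s.
L = ½ρv²S·CL = ½ × 1.1 × 29.17² × 12.1 × 0.859 = 4860 N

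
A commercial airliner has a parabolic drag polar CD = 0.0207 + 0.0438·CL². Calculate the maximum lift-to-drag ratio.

For CD = CD0 + K·CL², (L/D)max occurs at CL* = √(CD0/K) and equals 1/(2√(K·CD0)).
(L/D)max = 1/(2√(0.0438 × 0.0207)) = 1/(2 × 0.03011) = 16.6

(L/D)max = 16.6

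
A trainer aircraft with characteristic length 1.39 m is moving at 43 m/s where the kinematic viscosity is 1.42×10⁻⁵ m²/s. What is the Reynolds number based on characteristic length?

Re = 4.21×10^6

Re = v·c/ν = 43 × 1.39 / (1.42×10⁻⁵) = 4.21×10^6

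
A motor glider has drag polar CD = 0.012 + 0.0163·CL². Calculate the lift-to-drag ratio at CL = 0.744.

CD = 0.012 + 0.0163 × 0.744² = 0.02102
L/D = CL/CD = 0.744 / 0.02102 = 35.4

L/D = 35.4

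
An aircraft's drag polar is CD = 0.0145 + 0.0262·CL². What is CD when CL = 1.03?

CD = 0.0145 + 0.0262 × 1.03² = 0.0145 + 0.0278 = 0.0423

CD = 0.0423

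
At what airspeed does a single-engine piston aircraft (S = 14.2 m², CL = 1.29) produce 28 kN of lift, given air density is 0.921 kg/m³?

v = 57.6 m/s

L = ½ρv²S·CL ⇒ v = √(2L/(ρ·S·CL))
v = √(2 × 28000 / (0.921 × 14.2 × 1.29)) = √3319 = 57.6 m/s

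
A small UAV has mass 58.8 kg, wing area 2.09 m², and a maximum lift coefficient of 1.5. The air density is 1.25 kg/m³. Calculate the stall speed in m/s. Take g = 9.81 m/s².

V_stall = 17.2 m/s

Weight W = mg = 58.8 × 9.81 = 576.8 N.
V_stall = √(2W/(ρ·S·CL,max)) = √(2 × 576.8 / (1.25 × 2.09 × 1.5))
V_stall = √294.4 = 17.2 m/s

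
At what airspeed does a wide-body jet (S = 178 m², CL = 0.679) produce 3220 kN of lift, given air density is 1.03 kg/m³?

v = 227 m/s

L = ½ρv²S·CL ⇒ v = √(2L/(ρ·S·CL))
v = √(2 × 3.22×10^6 / (1.03 × 178 × 0.679)) = √51730 = 227 m/s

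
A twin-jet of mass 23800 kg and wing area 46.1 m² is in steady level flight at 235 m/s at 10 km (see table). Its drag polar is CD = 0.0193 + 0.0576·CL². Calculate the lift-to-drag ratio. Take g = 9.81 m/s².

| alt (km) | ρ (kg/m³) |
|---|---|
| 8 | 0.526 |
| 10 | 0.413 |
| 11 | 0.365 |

L/D = 14.5

At 10 km, from the table: ρ = 0.413 kg/m³.
In steady level flight, lift balances weight: W = mg = 23800 × 9.81 = 2.3348×10^5 N.
Dynamic pressure q = 0.5 × 0.413 × 235² = 11400 Pa.
Required CL = L/(qS) = 2.3348×10^5/(11400·46.1) = 0.4441.
CD = 0.0193 + 0.0576 × 0.4441² = 0.03066.
L/D = CL/CD = 0.4441 / 0.03066 = 14.5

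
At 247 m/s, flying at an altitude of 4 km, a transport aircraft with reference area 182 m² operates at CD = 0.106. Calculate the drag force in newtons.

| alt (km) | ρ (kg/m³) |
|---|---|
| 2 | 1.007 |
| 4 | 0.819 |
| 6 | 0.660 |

At 4 km, from the table: ρ = 0.819 kg/m³.
Dynamic pressure q = ½ρv² = ½ × 0.819 × 247² = 24980 Pa.
D = q·S·CD = 24980 × 182 × 0.106 = 4.82×10^5 N ≈ 482 kN

D = 4.82×10^5 N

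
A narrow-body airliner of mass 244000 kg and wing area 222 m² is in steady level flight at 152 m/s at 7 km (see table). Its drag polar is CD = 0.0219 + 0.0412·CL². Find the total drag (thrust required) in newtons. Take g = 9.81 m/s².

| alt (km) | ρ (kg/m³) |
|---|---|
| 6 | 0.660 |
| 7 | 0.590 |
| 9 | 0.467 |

D = 1.89×10^5 N

At 7 km, from the table: ρ = 0.590 kg/m³.
Weight W = mg = 244000 × 9.81 = 2.3936×10^6 N; in level flight L = W.
Dynamic pressure q = 0.5 × 0.59 × 152² = 6816 Pa.
CL = W/(q·S) = 2.3936×10^6 / (6816 × 222) = 1.582.
CD = 0.0219 + 0.0412 × 1.582² = 0.125.
D = q·S·CD = 6816 × 222 × 0.125 = 1.891×10^5 N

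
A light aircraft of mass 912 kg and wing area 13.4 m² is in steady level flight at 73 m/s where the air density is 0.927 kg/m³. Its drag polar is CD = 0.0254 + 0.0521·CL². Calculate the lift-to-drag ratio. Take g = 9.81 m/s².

L/D = 9.26

Weight W = mg = 912 × 9.81 = 8946.7 N; in level flight L = W.
q = ½ρv² = ½ × 0.927 × 73² = 2470 Pa.
CL = W/(q·S) = 8946.7 / (2470 × 13.4) = 0.2703.
CD = 0.0254 + 0.0521 × 0.2703² = 0.02921.
L/D = CL/CD = 0.2703 / 0.02921 = 9.26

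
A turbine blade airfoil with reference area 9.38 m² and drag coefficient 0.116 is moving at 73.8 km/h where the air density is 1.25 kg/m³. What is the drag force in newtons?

D = 286 N

Convert speed: v = 73.8 km/h ÷ 3.6 = 20.5 m/s.
Dynamic pressure q = ½ρv² = ½ × 1.25 × 20.5² = 262.7 Pa.
D = q·S·CD = 262.7 × 9.38 × 0.116 = 286 N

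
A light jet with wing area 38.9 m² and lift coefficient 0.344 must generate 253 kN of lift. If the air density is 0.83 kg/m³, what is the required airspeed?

v = 213 m/s

L = ½ρv²S·CL ⇒ v = √(2L/(ρ·S·CL))
v = √(2 × 2.53×10^5 / (0.83 × 38.9 × 0.344)) = √45560 = 213 m/s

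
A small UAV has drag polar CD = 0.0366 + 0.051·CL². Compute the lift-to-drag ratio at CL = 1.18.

CD = 0.0366 + 0.051 × 1.18² = 0.1076
L/D = CL/CD = 1.18 / 0.1076 = 11

L/D = 11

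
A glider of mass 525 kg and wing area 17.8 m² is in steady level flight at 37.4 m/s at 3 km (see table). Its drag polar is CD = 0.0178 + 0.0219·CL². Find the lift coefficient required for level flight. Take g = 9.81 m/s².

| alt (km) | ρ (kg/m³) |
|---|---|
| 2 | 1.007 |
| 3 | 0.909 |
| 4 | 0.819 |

At 3 km, from the table: ρ = 0.909 kg/m³.
Weight W = mg = 525 × 9.81 = 5150.2 N; in level flight L = W.
q = ½ρv² = ½ × 0.909 × 37.4² = 635.7 Pa.
CL = 2W/(ρv²S) = 2×5150.2/(0.909×37.4²×17.8) = 0.4551.

CL = 0.455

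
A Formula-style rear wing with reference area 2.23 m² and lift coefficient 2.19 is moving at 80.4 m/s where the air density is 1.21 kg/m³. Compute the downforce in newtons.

L = 19100 N

Dynamic pressure q = ½ρv² = ½ × 1.21 × 80.4² = 3911 Pa.
L = q·S·CL = 3911 × 2.23 × 2.19 = 19100 N ≈ 19.1 kN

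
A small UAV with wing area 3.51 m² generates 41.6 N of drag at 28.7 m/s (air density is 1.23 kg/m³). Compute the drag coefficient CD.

From D = ½ρv²S·CD, rearranging gives CD = 2D/(ρv²S).
CD = 2 × 41.6 / (1.23 × 28.7² × 3.51) = 0.0234

CD = 0.0234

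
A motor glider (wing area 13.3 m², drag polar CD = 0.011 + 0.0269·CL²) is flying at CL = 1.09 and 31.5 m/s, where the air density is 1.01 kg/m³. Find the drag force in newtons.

CD = 0.011 + 0.0269 × 1.09² = 0.04296
D = ½ρv²S·CD = ½ × 1.01 × 31.5² × 13.3 × 0.04296 = 286 N

D = 286 N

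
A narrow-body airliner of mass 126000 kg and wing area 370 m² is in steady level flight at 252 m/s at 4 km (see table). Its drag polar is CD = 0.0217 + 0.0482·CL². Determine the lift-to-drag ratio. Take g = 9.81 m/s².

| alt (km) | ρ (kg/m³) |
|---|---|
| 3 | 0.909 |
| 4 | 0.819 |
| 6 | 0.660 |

At 4 km, from the table: ρ = 0.819 kg/m³.
In steady level flight, lift balances weight: W = mg = 126000 × 9.81 = 1.2361×10^6 N.
q = ½ρv² = ½ × 0.819 × 252² = 26000 Pa.
CL = W/(q·S) = 1.2361×10^6 / (26000 × 370) = 0.1285.
CD = 0.0217 + 0.0482 × 0.1285² = 0.0225.
L/D = CL/CD = 0.1285 / 0.0225 = 5.71

L/D = 5.71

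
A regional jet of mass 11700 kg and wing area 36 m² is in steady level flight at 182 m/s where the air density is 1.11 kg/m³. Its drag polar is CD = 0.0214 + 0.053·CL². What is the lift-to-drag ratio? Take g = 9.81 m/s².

L/D = 7.54

Level flight ⇒ L = W = m·g = 11700 × 9.81 = 1.1478×10^5 N.
q = ½ρv² = ½ × 1.11 × 182² = 18380 Pa.
Required CL = L/(qS) = 1.1478×10^5/(18380·36) = 0.1734.
CD = 0.0214 + 0.053 × 0.1734² = 0.02299.
L/D = CL/CD = 0.1734 / 0.02299 = 7.54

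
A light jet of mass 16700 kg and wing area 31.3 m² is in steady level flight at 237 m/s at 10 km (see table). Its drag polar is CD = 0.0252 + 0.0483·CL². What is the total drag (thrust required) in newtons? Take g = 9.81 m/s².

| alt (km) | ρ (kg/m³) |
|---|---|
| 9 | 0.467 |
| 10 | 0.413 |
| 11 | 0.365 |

At 10 km, from the table: ρ = 0.413 kg/m³.
Level flight ⇒ L = W = m·g = 16700 × 9.81 = 1.6383×10^5 N.
q = ½ρv² = ½ × 0.413 × 237² = 11600 Pa.
CL = 2W/(ρv²S) = 2×1.6383×10^5/(0.413×237²×31.3) = 0.4513.
CD = 0.0252 + 0.0483 × 0.4513² = 0.03504.
D = q·S·CD = 11600 × 31.3 × 0.03504 = 12720 N

D = 12700 N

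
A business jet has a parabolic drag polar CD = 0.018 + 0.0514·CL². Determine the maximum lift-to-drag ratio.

(L/D)max = 16.4

For CD = CD0 + K·CL², (L/D)max occurs at CL* = √(CD0/K) and equals 1/(2√(K·CD0)).
(L/D)max = 1/(2√(0.0514 × 0.018)) = 1/(2 × 0.03042) = 16.4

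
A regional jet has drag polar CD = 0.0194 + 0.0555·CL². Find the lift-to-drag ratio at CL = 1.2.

CD = 0.0194 + 0.0555 × 1.2² = 0.09932
L/D = CL/CD = 1.2 / 0.09932 = 12.1

L/D = 12.1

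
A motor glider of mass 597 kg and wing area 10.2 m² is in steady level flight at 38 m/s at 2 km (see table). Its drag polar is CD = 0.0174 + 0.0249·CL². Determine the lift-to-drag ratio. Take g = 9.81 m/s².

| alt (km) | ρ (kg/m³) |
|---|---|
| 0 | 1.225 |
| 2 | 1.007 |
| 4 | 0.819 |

At 2 km, from the table: ρ = 1.007 kg/m³.
Level flight ⇒ L = W = m·g = 597 × 9.81 = 5856.6 N.
q = ½ρv² = ½ × 1.007 × 38² = 727.1 Pa.
Required CL = L/(qS) = 5856.6/(727.1·10.2) = 0.7897.
CD = 0.0174 + 0.0249 × 0.7897² = 0.03293.
L/D = CL/CD = 0.7897 / 0.03293 = 24

L/D = 24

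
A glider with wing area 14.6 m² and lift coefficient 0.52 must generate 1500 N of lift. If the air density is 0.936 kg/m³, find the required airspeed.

L = ½ρv²S·CL ⇒ v = √(2L/(ρ·S·CL))
v = √(2 × 1500 / (0.936 × 14.6 × 0.52)) = √422.2 = 20.5 m/s

v = 20.5 m/s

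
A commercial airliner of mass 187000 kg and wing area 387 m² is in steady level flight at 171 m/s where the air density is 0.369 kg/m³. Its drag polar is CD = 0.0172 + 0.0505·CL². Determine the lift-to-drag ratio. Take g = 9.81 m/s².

Weight W = mg = 187000 × 9.81 = 1.8345×10^6 N; in level flight L = W.
q = ½ρv² = ½ × 0.369 × 171² = 5395 Pa.
Required CL = L/(qS) = 1.8345×10^6/(5395·387) = 0.8786.
CD = 0.0172 + 0.0505 × 0.8786² = 0.05619.
L/D = CL/CD = 0.8786 / 0.05619 = 15.6

L/D = 15.6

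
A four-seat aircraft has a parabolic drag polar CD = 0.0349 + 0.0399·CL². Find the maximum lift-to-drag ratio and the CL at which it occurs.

For CD = CD0 + K·CL², (L/D)max occurs at CL* = √(CD0/K) and equals 1/(2√(K·CD0)).
(L/D)max = 1/(2√(0.0399 × 0.0349)) = 1/(2 × 0.03732) = 13.4
CL* = √(0.0349/0.0399) = 0.935

(L/D)max = 13.4, at CL = 0.935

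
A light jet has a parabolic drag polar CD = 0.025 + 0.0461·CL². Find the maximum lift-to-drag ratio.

For CD = CD0 + K·CL², (L/D)max occurs at CL* = √(CD0/K) and equals 1/(2√(K·CD0)).
(L/D)max = 1/(2√(0.0461 × 0.025)) = 1/(2 × 0.03395) = 14.7

(L/D)max = 14.7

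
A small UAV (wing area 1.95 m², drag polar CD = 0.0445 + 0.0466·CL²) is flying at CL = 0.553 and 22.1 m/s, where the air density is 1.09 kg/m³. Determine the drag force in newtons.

CD = 0.0445 + 0.0466 × 0.553² = 0.05875
D = ½ρv²S·CD = ½ × 1.09 × 22.1² × 1.95 × 0.05875 = 30.5 N

D = 30.5 N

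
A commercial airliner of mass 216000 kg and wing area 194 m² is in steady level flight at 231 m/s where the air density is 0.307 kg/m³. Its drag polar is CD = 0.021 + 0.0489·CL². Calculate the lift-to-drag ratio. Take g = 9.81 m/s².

L/D = 12.4

In steady level flight, lift balances weight: W = mg = 216000 × 9.81 = 2.119×10^6 N.
Dynamic pressure q = 0.5 × 0.307 × 231² = 8191 Pa.
Required CL = L/(qS) = 2.119×10^6/(8191·194) = 1.333.
CD = 0.021 + 0.0489 × 1.333² = 0.108.
L/D = CL/CD = 1.333 / 0.108 = 12.4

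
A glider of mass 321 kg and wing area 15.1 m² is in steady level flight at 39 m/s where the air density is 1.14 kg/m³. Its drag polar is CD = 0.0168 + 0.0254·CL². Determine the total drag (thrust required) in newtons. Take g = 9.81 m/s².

D = 239 N

In steady level flight, lift balances weight: W = mg = 321 × 9.81 = 3149 N.
Dynamic pressure q = 0.5 × 1.14 × 39² = 867 Pa.
Required CL = L/(qS) = 3149/(867·15.1) = 0.2405.
CD = 0.0168 + 0.0254 × 0.2405² = 0.01827.
D = q·S·CD = 867 × 15.1 × 0.01827 = 239.2 N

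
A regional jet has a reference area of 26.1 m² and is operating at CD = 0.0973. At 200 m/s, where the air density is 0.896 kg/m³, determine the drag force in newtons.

D = 45500 N

Dynamic pressure q = ½ρv² = ½ × 0.896 × 200² = 17920 Pa.
D = q·S·CD = 17920 × 26.1 × 0.0973 = 45500 N ≈ 45.5 kN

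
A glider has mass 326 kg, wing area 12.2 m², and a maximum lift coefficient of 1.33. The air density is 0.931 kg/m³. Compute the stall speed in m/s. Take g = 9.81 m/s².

V_stall = 20.6 m/s

At stall, lift equals weight: L = W = m·g = 326 × 9.81 = 3198 N.
V_stall = √(2W/(ρ·S·CL,max)) = √(2 × 3198 / (0.931 × 12.2 × 1.33))
V_stall = √423.4 = 20.6 m/s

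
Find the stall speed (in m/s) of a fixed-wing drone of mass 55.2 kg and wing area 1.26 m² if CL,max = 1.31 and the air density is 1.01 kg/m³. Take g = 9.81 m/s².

V_stall = 25.5 m/s

Weight W = mg = 55.2 × 9.81 = 541.5 N.
From L = ½ρV²S·CL,max = W: V_stall = √(2W/(ρSCL,max)) = √(2·541.5/(1.01·1.26·1.31))
V_stall = √649.6 = 25.5 m/s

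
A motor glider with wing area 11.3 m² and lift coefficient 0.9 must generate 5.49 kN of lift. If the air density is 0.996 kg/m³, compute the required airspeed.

L = ½ρv²S·CL ⇒ v = √(2L/(ρ·S·CL))
v = √(2 × 5490 / (0.996 × 11.3 × 0.9)) = √1084 = 32.9 m/s

v = 32.9 m/s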